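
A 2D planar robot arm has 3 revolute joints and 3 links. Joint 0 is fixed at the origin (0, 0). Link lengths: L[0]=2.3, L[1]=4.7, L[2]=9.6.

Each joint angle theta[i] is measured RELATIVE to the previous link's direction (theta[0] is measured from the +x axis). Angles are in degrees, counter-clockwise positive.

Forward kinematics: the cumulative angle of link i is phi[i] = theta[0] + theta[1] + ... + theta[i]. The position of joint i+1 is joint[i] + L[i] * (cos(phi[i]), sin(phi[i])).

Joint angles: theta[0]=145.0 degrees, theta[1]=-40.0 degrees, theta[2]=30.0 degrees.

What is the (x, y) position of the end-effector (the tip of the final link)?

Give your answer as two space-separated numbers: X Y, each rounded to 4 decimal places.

joint[0] = (0.0000, 0.0000)  (base)
link 0: phi[0] = 145 = 145 deg
  cos(145 deg) = -0.8192, sin(145 deg) = 0.5736
  joint[1] = (0.0000, 0.0000) + 2.3 * (-0.8192, 0.5736) = (0.0000 + -1.8840, 0.0000 + 1.3192) = (-1.8840, 1.3192)
link 1: phi[1] = 145 + -40 = 105 deg
  cos(105 deg) = -0.2588, sin(105 deg) = 0.9659
  joint[2] = (-1.8840, 1.3192) + 4.7 * (-0.2588, 0.9659) = (-1.8840 + -1.2164, 1.3192 + 4.5399) = (-3.1005, 5.8591)
link 2: phi[2] = 145 + -40 + 30 = 135 deg
  cos(135 deg) = -0.7071, sin(135 deg) = 0.7071
  joint[3] = (-3.1005, 5.8591) + 9.6 * (-0.7071, 0.7071) = (-3.1005 + -6.7882, 5.8591 + 6.7882) = (-9.8887, 12.6473)
End effector: (-9.8887, 12.6473)

Answer: -9.8887 12.6473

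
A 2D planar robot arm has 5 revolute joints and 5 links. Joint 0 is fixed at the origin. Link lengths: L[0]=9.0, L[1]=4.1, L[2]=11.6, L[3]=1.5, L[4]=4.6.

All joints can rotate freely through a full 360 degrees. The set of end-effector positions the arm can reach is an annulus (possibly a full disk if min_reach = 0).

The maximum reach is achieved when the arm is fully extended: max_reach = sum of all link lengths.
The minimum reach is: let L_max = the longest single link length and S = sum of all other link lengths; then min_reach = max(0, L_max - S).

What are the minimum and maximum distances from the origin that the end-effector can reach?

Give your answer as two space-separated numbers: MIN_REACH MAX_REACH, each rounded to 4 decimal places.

Answer: 0.0000 30.8000

Derivation:
Link lengths: [9.0, 4.1, 11.6, 1.5, 4.6]
max_reach = 9 + 4.1 + 11.6 + 1.5 + 4.6 = 30.8
L_max = max([9.0, 4.1, 11.6, 1.5, 4.6]) = 11.6
S (sum of others) = 30.8 - 11.6 = 19.2
min_reach = max(0, 11.6 - 19.2) = max(0, -7.6) = 0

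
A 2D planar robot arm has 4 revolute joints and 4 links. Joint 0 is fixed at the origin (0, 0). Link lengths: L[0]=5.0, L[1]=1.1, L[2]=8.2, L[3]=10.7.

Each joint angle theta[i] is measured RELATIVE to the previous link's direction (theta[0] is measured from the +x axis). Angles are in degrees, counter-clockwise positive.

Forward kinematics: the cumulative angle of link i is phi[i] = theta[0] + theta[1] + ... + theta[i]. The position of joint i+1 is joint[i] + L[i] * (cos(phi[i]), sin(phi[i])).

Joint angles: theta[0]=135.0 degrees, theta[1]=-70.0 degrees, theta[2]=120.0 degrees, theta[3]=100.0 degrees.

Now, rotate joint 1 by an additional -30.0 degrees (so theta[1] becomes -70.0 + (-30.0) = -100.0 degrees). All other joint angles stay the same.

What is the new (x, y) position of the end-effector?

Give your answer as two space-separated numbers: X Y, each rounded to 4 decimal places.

Answer: -12.8356 -2.7035

Derivation:
joint[0] = (0.0000, 0.0000)  (base)
link 0: phi[0] = 135 = 135 deg
  cos(135 deg) = -0.7071, sin(135 deg) = 0.7071
  joint[1] = (0.0000, 0.0000) + 5 * (-0.7071, 0.7071) = (0.0000 + -3.5355, 0.0000 + 3.5355) = (-3.5355, 3.5355)
link 1: phi[1] = 135 + -100 = 35 deg
  cos(35 deg) = 0.8192, sin(35 deg) = 0.5736
  joint[2] = (-3.5355, 3.5355) + 1.1 * (0.8192, 0.5736) = (-3.5355 + 0.9011, 3.5355 + 0.6309) = (-2.6345, 4.1665)
link 2: phi[2] = 135 + -100 + 120 = 155 deg
  cos(155 deg) = -0.9063, sin(155 deg) = 0.4226
  joint[3] = (-2.6345, 4.1665) + 8.2 * (-0.9063, 0.4226) = (-2.6345 + -7.4317, 4.1665 + 3.4655) = (-10.0662, 7.6319)
link 3: phi[3] = 135 + -100 + 120 + 100 = 255 deg
  cos(255 deg) = -0.2588, sin(255 deg) = -0.9659
  joint[4] = (-10.0662, 7.6319) + 10.7 * (-0.2588, -0.9659) = (-10.0662 + -2.7694, 7.6319 + -10.3354) = (-12.8356, -2.7035)
End effector: (-12.8356, -2.7035)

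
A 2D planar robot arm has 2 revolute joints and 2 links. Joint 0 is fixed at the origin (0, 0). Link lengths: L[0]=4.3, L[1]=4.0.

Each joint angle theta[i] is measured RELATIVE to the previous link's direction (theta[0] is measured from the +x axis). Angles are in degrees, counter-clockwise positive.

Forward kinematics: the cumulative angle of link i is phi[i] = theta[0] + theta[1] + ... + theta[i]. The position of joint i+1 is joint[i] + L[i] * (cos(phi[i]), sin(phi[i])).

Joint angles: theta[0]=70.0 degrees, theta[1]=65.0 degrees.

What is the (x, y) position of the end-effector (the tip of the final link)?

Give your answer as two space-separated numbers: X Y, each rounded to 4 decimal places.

joint[0] = (0.0000, 0.0000)  (base)
link 0: phi[0] = 70 = 70 deg
  cos(70 deg) = 0.3420, sin(70 deg) = 0.9397
  joint[1] = (0.0000, 0.0000) + 4.3 * (0.3420, 0.9397) = (0.0000 + 1.4707, 0.0000 + 4.0407) = (1.4707, 4.0407)
link 1: phi[1] = 70 + 65 = 135 deg
  cos(135 deg) = -0.7071, sin(135 deg) = 0.7071
  joint[2] = (1.4707, 4.0407) + 4 * (-0.7071, 0.7071) = (1.4707 + -2.8284, 4.0407 + 2.8284) = (-1.3577, 6.8691)
End effector: (-1.3577, 6.8691)

Answer: -1.3577 6.8691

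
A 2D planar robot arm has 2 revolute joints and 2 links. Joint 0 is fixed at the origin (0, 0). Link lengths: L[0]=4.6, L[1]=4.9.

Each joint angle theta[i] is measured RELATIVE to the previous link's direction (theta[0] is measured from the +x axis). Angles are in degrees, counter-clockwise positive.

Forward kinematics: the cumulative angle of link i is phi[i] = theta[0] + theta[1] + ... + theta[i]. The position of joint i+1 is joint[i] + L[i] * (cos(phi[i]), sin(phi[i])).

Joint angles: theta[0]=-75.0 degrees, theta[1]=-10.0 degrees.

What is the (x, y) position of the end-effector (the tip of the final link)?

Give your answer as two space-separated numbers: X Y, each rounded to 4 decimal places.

Answer: 1.6176 -9.3246

Derivation:
joint[0] = (0.0000, 0.0000)  (base)
link 0: phi[0] = -75 = -75 deg
  cos(-75 deg) = 0.2588, sin(-75 deg) = -0.9659
  joint[1] = (0.0000, 0.0000) + 4.6 * (0.2588, -0.9659) = (0.0000 + 1.1906, 0.0000 + -4.4433) = (1.1906, -4.4433)
link 1: phi[1] = -75 + -10 = -85 deg
  cos(-85 deg) = 0.0872, sin(-85 deg) = -0.9962
  joint[2] = (1.1906, -4.4433) + 4.9 * (0.0872, -0.9962) = (1.1906 + 0.4271, -4.4433 + -4.8814) = (1.6176, -9.3246)
End effector: (1.6176, -9.3246)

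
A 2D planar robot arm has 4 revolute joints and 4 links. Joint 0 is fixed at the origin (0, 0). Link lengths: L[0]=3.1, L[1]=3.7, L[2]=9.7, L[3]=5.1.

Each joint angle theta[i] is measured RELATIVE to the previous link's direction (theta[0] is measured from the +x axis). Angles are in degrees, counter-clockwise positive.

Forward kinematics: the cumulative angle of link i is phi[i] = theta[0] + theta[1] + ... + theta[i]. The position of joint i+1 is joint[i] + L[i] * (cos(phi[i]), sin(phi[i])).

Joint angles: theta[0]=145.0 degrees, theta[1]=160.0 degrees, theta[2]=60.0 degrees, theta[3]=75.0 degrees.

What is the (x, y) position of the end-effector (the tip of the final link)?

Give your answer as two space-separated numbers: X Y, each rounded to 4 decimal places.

joint[0] = (0.0000, 0.0000)  (base)
link 0: phi[0] = 145 = 145 deg
  cos(145 deg) = -0.8192, sin(145 deg) = 0.5736
  joint[1] = (0.0000, 0.0000) + 3.1 * (-0.8192, 0.5736) = (0.0000 + -2.5394, 0.0000 + 1.7781) = (-2.5394, 1.7781)
link 1: phi[1] = 145 + 160 = 305 deg
  cos(305 deg) = 0.5736, sin(305 deg) = -0.8192
  joint[2] = (-2.5394, 1.7781) + 3.7 * (0.5736, -0.8192) = (-2.5394 + 2.1222, 1.7781 + -3.0309) = (-0.4171, -1.2528)
link 2: phi[2] = 145 + 160 + 60 = 365 deg
  cos(365 deg) = 0.9962, sin(365 deg) = 0.0872
  joint[3] = (-0.4171, -1.2528) + 9.7 * (0.9962, 0.0872) = (-0.4171 + 9.6631, -1.2528 + 0.8454) = (9.2460, -0.4074)
link 3: phi[3] = 145 + 160 + 60 + 75 = 440 deg
  cos(440 deg) = 0.1736, sin(440 deg) = 0.9848
  joint[4] = (9.2460, -0.4074) + 5.1 * (0.1736, 0.9848) = (9.2460 + 0.8856, -0.4074 + 5.0225) = (10.1316, 4.6152)
End effector: (10.1316, 4.6152)

Answer: 10.1316 4.6152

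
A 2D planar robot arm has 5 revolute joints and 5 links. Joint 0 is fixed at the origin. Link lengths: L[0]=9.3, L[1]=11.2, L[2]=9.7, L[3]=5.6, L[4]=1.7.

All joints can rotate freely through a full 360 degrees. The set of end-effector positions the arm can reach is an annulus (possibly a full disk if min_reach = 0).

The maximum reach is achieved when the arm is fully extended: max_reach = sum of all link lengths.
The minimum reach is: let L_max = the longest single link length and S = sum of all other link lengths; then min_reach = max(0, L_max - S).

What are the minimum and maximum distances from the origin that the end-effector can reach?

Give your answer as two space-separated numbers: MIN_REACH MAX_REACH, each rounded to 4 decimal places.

Link lengths: [9.3, 11.2, 9.7, 5.6, 1.7]
max_reach = 9.3 + 11.2 + 9.7 + 5.6 + 1.7 = 37.5
L_max = max([9.3, 11.2, 9.7, 5.6, 1.7]) = 11.2
S (sum of others) = 37.5 - 11.2 = 26.3
min_reach = max(0, 11.2 - 26.3) = max(0, -15.1) = 0

Answer: 0.0000 37.5000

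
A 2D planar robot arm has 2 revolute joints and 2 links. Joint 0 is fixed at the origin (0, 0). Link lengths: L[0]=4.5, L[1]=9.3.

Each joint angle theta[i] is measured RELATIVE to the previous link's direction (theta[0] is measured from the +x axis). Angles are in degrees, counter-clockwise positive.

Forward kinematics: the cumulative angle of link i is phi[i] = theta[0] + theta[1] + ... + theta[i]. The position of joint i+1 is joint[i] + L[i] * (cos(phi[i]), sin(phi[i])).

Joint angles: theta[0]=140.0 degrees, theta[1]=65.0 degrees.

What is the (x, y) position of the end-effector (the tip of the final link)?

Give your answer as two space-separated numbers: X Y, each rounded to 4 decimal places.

Answer: -11.8759 -1.0378

Derivation:
joint[0] = (0.0000, 0.0000)  (base)
link 0: phi[0] = 140 = 140 deg
  cos(140 deg) = -0.7660, sin(140 deg) = 0.6428
  joint[1] = (0.0000, 0.0000) + 4.5 * (-0.7660, 0.6428) = (0.0000 + -3.4472, 0.0000 + 2.8925) = (-3.4472, 2.8925)
link 1: phi[1] = 140 + 65 = 205 deg
  cos(205 deg) = -0.9063, sin(205 deg) = -0.4226
  joint[2] = (-3.4472, 2.8925) + 9.3 * (-0.9063, -0.4226) = (-3.4472 + -8.4287, 2.8925 + -3.9303) = (-11.8759, -1.0378)
End effector: (-11.8759, -1.0378)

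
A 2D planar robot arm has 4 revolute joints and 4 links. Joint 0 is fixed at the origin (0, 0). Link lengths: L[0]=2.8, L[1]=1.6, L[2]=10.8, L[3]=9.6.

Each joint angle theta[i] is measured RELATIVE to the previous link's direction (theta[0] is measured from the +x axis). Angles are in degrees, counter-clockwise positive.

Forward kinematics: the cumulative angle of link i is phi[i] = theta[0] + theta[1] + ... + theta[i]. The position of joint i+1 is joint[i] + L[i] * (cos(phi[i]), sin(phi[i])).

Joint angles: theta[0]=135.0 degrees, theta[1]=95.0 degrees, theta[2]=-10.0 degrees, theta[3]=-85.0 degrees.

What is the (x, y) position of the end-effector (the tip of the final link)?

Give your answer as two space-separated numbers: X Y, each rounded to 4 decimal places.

Answer: -18.0699 0.6003

Derivation:
joint[0] = (0.0000, 0.0000)  (base)
link 0: phi[0] = 135 = 135 deg
  cos(135 deg) = -0.7071, sin(135 deg) = 0.7071
  joint[1] = (0.0000, 0.0000) + 2.8 * (-0.7071, 0.7071) = (0.0000 + -1.9799, 0.0000 + 1.9799) = (-1.9799, 1.9799)
link 1: phi[1] = 135 + 95 = 230 deg
  cos(230 deg) = -0.6428, sin(230 deg) = -0.7660
  joint[2] = (-1.9799, 1.9799) + 1.6 * (-0.6428, -0.7660) = (-1.9799 + -1.0285, 1.9799 + -1.2257) = (-3.0084, 0.7542)
link 2: phi[2] = 135 + 95 + -10 = 220 deg
  cos(220 deg) = -0.7660, sin(220 deg) = -0.6428
  joint[3] = (-3.0084, 0.7542) + 10.8 * (-0.7660, -0.6428) = (-3.0084 + -8.2733, 0.7542 + -6.9421) = (-11.2816, -6.1879)
link 3: phi[3] = 135 + 95 + -10 + -85 = 135 deg
  cos(135 deg) = -0.7071, sin(135 deg) = 0.7071
  joint[4] = (-11.2816, -6.1879) + 9.6 * (-0.7071, 0.7071) = (-11.2816 + -6.7882, -6.1879 + 6.7882) = (-18.0699, 0.6003)
End effector: (-18.0699, 0.6003)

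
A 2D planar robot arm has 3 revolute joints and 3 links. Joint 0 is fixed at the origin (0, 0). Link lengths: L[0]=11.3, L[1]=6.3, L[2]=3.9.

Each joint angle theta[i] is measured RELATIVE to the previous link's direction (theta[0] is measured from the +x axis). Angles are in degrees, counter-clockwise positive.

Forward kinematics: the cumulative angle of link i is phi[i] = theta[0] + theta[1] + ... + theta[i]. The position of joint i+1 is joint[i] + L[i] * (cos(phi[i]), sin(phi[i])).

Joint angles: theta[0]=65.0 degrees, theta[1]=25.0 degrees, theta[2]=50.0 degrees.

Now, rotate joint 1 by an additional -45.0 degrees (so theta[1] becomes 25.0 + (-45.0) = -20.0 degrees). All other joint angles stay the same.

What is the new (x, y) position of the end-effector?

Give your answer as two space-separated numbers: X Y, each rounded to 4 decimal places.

joint[0] = (0.0000, 0.0000)  (base)
link 0: phi[0] = 65 = 65 deg
  cos(65 deg) = 0.4226, sin(65 deg) = 0.9063
  joint[1] = (0.0000, 0.0000) + 11.3 * (0.4226, 0.9063) = (0.0000 + 4.7756, 0.0000 + 10.2413) = (4.7756, 10.2413)
link 1: phi[1] = 65 + -20 = 45 deg
  cos(45 deg) = 0.7071, sin(45 deg) = 0.7071
  joint[2] = (4.7756, 10.2413) + 6.3 * (0.7071, 0.7071) = (4.7756 + 4.4548, 10.2413 + 4.4548) = (9.2304, 14.6961)
link 2: phi[2] = 65 + -20 + 50 = 95 deg
  cos(95 deg) = -0.0872, sin(95 deg) = 0.9962
  joint[3] = (9.2304, 14.6961) + 3.9 * (-0.0872, 0.9962) = (9.2304 + -0.3399, 14.6961 + 3.8852) = (8.8905, 18.5812)
End effector: (8.8905, 18.5812)

Answer: 8.8905 18.5812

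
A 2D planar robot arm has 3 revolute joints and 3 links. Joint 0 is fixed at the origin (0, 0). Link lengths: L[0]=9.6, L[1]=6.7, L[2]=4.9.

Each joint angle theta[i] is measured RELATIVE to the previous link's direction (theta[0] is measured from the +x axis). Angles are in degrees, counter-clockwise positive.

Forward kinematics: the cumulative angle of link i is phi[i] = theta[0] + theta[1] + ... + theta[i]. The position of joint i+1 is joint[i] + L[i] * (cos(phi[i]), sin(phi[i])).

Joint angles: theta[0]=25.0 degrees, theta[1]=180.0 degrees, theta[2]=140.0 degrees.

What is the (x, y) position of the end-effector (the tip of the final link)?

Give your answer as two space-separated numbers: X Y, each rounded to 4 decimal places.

Answer: 7.3613 -0.0426

Derivation:
joint[0] = (0.0000, 0.0000)  (base)
link 0: phi[0] = 25 = 25 deg
  cos(25 deg) = 0.9063, sin(25 deg) = 0.4226
  joint[1] = (0.0000, 0.0000) + 9.6 * (0.9063, 0.4226) = (0.0000 + 8.7006, 0.0000 + 4.0571) = (8.7006, 4.0571)
link 1: phi[1] = 25 + 180 = 205 deg
  cos(205 deg) = -0.9063, sin(205 deg) = -0.4226
  joint[2] = (8.7006, 4.0571) + 6.7 * (-0.9063, -0.4226) = (8.7006 + -6.0723, 4.0571 + -2.8315) = (2.6283, 1.2256)
link 2: phi[2] = 25 + 180 + 140 = 345 deg
  cos(345 deg) = 0.9659, sin(345 deg) = -0.2588
  joint[3] = (2.6283, 1.2256) + 4.9 * (0.9659, -0.2588) = (2.6283 + 4.7330, 1.2256 + -1.2682) = (7.3613, -0.0426)
End effector: (7.3613, -0.0426)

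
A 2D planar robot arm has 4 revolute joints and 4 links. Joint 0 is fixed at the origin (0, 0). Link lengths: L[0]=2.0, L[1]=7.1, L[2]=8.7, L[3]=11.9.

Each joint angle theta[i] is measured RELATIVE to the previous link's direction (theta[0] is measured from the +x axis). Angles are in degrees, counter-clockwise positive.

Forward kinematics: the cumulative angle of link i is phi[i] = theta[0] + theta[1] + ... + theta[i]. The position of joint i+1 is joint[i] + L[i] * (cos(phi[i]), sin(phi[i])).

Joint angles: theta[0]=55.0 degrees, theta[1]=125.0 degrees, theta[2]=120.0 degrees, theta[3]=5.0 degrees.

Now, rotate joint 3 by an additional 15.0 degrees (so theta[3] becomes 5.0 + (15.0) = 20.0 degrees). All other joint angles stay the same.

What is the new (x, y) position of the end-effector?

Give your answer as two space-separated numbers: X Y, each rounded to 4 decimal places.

joint[0] = (0.0000, 0.0000)  (base)
link 0: phi[0] = 55 = 55 deg
  cos(55 deg) = 0.5736, sin(55 deg) = 0.8192
  joint[1] = (0.0000, 0.0000) + 2 * (0.5736, 0.8192) = (0.0000 + 1.1472, 0.0000 + 1.6383) = (1.1472, 1.6383)
link 1: phi[1] = 55 + 125 = 180 deg
  cos(180 deg) = -1.0000, sin(180 deg) = 0.0000
  joint[2] = (1.1472, 1.6383) + 7.1 * (-1.0000, 0.0000) = (1.1472 + -7.1000, 1.6383 + 0.0000) = (-5.9528, 1.6383)
link 2: phi[2] = 55 + 125 + 120 = 300 deg
  cos(300 deg) = 0.5000, sin(300 deg) = -0.8660
  joint[3] = (-5.9528, 1.6383) + 8.7 * (0.5000, -0.8660) = (-5.9528 + 4.3500, 1.6383 + -7.5344) = (-1.6028, -5.8961)
link 3: phi[3] = 55 + 125 + 120 + 20 = 320 deg
  cos(320 deg) = 0.7660, sin(320 deg) = -0.6428
  joint[4] = (-1.6028, -5.8961) + 11.9 * (0.7660, -0.6428) = (-1.6028 + 9.1159, -5.8961 + -7.6492) = (7.5131, -13.5453)
End effector: (7.5131, -13.5453)

Answer: 7.5131 -13.5453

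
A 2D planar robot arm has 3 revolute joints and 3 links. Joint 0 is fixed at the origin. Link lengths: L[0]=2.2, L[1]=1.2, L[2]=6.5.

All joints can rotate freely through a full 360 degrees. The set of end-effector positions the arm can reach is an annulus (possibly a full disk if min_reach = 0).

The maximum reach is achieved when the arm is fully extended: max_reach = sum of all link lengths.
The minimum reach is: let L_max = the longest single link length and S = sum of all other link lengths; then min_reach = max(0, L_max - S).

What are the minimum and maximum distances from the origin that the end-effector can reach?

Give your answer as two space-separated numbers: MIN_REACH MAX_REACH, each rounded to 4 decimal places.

Link lengths: [2.2, 1.2, 6.5]
max_reach = 2.2 + 1.2 + 6.5 = 9.9
L_max = max([2.2, 1.2, 6.5]) = 6.5
S (sum of others) = 9.9 - 6.5 = 3.4
min_reach = max(0, 6.5 - 3.4) = max(0, 3.1) = 3.1

Answer: 3.1000 9.9000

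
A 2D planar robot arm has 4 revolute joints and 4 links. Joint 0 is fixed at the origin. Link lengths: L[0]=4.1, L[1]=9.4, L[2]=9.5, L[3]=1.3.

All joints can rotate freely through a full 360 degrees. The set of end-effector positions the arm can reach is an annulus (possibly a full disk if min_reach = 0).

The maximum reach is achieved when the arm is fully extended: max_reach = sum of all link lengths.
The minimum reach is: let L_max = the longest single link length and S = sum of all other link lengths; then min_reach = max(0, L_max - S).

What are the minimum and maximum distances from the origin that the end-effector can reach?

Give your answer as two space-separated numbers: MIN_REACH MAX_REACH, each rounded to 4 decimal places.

Answer: 0.0000 24.3000

Derivation:
Link lengths: [4.1, 9.4, 9.5, 1.3]
max_reach = 4.1 + 9.4 + 9.5 + 1.3 = 24.3
L_max = max([4.1, 9.4, 9.5, 1.3]) = 9.5
S (sum of others) = 24.3 - 9.5 = 14.8
min_reach = max(0, 9.5 - 14.8) = max(0, -5.3) = 0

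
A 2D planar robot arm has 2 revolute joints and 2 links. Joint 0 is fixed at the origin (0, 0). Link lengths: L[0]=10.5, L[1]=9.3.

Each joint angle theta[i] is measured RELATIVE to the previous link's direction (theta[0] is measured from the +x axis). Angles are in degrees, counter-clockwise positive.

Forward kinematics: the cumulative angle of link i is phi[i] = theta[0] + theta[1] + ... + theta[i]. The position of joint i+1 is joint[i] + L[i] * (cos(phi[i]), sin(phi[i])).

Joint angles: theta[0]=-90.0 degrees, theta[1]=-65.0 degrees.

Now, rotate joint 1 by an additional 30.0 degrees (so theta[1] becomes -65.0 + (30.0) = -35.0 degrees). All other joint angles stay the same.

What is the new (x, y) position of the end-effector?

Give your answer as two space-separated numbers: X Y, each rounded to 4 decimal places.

joint[0] = (0.0000, 0.0000)  (base)
link 0: phi[0] = -90 = -90 deg
  cos(-90 deg) = 0.0000, sin(-90 deg) = -1.0000
  joint[1] = (0.0000, 0.0000) + 10.5 * (0.0000, -1.0000) = (0.0000 + 0.0000, 0.0000 + -10.5000) = (0.0000, -10.5000)
link 1: phi[1] = -90 + -35 = -125 deg
  cos(-125 deg) = -0.5736, sin(-125 deg) = -0.8192
  joint[2] = (0.0000, -10.5000) + 9.3 * (-0.5736, -0.8192) = (0.0000 + -5.3343, -10.5000 + -7.6181) = (-5.3343, -18.1181)
End effector: (-5.3343, -18.1181)

Answer: -5.3343 -18.1181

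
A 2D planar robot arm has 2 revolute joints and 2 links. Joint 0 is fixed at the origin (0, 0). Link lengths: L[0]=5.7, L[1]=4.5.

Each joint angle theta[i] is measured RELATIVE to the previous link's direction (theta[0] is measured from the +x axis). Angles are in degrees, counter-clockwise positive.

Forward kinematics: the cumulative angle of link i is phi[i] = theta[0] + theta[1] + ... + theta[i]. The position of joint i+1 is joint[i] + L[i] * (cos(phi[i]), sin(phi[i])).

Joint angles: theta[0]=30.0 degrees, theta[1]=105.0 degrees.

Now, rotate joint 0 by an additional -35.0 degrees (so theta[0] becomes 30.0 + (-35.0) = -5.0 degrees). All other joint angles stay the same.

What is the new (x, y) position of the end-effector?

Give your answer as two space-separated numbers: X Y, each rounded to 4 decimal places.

joint[0] = (0.0000, 0.0000)  (base)
link 0: phi[0] = -5 = -5 deg
  cos(-5 deg) = 0.9962, sin(-5 deg) = -0.0872
  joint[1] = (0.0000, 0.0000) + 5.7 * (0.9962, -0.0872) = (0.0000 + 5.6783, 0.0000 + -0.4968) = (5.6783, -0.4968)
link 1: phi[1] = -5 + 105 = 100 deg
  cos(100 deg) = -0.1736, sin(100 deg) = 0.9848
  joint[2] = (5.6783, -0.4968) + 4.5 * (-0.1736, 0.9848) = (5.6783 + -0.7814, -0.4968 + 4.4316) = (4.8969, 3.9348)
End effector: (4.8969, 3.9348)

Answer: 4.8969 3.9348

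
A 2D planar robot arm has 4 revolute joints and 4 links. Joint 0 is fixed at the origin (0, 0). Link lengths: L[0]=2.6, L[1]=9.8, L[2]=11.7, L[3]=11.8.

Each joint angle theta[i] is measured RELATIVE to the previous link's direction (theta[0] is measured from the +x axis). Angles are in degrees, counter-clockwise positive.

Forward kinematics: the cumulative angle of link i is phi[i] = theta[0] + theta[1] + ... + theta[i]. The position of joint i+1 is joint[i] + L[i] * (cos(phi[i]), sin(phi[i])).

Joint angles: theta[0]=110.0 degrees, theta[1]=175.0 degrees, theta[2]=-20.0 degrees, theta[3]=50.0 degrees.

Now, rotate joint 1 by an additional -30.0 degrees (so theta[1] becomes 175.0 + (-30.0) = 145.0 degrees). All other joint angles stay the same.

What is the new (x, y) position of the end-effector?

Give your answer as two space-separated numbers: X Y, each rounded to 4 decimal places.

Answer: -7.0825 -28.0049

Derivation:
joint[0] = (0.0000, 0.0000)  (base)
link 0: phi[0] = 110 = 110 deg
  cos(110 deg) = -0.3420, sin(110 deg) = 0.9397
  joint[1] = (0.0000, 0.0000) + 2.6 * (-0.3420, 0.9397) = (0.0000 + -0.8893, 0.0000 + 2.4432) = (-0.8893, 2.4432)
link 1: phi[1] = 110 + 145 = 255 deg
  cos(255 deg) = -0.2588, sin(255 deg) = -0.9659
  joint[2] = (-0.8893, 2.4432) + 9.8 * (-0.2588, -0.9659) = (-0.8893 + -2.5364, 2.4432 + -9.4661) = (-3.4257, -7.0229)
link 2: phi[2] = 110 + 145 + -20 = 235 deg
  cos(235 deg) = -0.5736, sin(235 deg) = -0.8192
  joint[3] = (-3.4257, -7.0229) + 11.7 * (-0.5736, -0.8192) = (-3.4257 + -6.7108, -7.0229 + -9.5841) = (-10.1365, -16.6070)
link 3: phi[3] = 110 + 145 + -20 + 50 = 285 deg
  cos(285 deg) = 0.2588, sin(285 deg) = -0.9659
  joint[4] = (-10.1365, -16.6070) + 11.8 * (0.2588, -0.9659) = (-10.1365 + 3.0541, -16.6070 + -11.3979) = (-7.0825, -28.0049)
End effector: (-7.0825, -28.0049)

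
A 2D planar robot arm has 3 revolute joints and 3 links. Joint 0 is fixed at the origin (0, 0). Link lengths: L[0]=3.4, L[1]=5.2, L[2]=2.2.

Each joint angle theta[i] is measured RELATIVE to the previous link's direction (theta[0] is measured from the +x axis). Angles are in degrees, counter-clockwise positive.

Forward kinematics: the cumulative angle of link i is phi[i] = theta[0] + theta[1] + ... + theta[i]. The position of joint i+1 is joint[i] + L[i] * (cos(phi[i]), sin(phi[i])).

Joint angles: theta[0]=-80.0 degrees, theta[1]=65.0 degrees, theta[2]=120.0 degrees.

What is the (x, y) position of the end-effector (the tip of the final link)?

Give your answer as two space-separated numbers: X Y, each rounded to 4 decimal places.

joint[0] = (0.0000, 0.0000)  (base)
link 0: phi[0] = -80 = -80 deg
  cos(-80 deg) = 0.1736, sin(-80 deg) = -0.9848
  joint[1] = (0.0000, 0.0000) + 3.4 * (0.1736, -0.9848) = (0.0000 + 0.5904, 0.0000 + -3.3483) = (0.5904, -3.3483)
link 1: phi[1] = -80 + 65 = -15 deg
  cos(-15 deg) = 0.9659, sin(-15 deg) = -0.2588
  joint[2] = (0.5904, -3.3483) + 5.2 * (0.9659, -0.2588) = (0.5904 + 5.0228, -3.3483 + -1.3459) = (5.6132, -4.6942)
link 2: phi[2] = -80 + 65 + 120 = 105 deg
  cos(105 deg) = -0.2588, sin(105 deg) = 0.9659
  joint[3] = (5.6132, -4.6942) + 2.2 * (-0.2588, 0.9659) = (5.6132 + -0.5694, -4.6942 + 2.1250) = (5.0438, -2.5692)
End effector: (5.0438, -2.5692)

Answer: 5.0438 -2.5692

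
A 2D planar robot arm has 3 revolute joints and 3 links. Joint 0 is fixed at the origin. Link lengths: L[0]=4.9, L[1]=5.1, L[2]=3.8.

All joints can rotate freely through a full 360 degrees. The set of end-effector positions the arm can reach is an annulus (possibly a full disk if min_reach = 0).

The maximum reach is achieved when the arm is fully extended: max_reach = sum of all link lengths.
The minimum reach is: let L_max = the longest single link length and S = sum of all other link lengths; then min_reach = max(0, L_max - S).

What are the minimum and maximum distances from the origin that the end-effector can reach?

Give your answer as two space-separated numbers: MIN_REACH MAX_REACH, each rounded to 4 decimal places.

Answer: 0.0000 13.8000

Derivation:
Link lengths: [4.9, 5.1, 3.8]
max_reach = 4.9 + 5.1 + 3.8 = 13.8
L_max = max([4.9, 5.1, 3.8]) = 5.1
S (sum of others) = 13.8 - 5.1 = 8.7
min_reach = max(0, 5.1 - 8.7) = max(0, -3.6) = 0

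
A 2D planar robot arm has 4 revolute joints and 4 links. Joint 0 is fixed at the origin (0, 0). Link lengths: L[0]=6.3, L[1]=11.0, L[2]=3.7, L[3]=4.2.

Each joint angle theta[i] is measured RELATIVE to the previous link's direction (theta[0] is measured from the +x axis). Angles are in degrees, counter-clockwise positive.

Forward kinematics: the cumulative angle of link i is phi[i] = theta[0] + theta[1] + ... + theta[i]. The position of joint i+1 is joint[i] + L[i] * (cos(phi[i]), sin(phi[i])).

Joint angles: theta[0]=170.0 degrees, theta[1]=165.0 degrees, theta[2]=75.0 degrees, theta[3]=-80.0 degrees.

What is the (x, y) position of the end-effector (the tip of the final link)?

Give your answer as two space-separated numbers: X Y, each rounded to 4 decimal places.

joint[0] = (0.0000, 0.0000)  (base)
link 0: phi[0] = 170 = 170 deg
  cos(170 deg) = -0.9848, sin(170 deg) = 0.1736
  joint[1] = (0.0000, 0.0000) + 6.3 * (-0.9848, 0.1736) = (0.0000 + -6.2043, 0.0000 + 1.0940) = (-6.2043, 1.0940)
link 1: phi[1] = 170 + 165 = 335 deg
  cos(335 deg) = 0.9063, sin(335 deg) = -0.4226
  joint[2] = (-6.2043, 1.0940) + 11 * (0.9063, -0.4226) = (-6.2043 + 9.9694, 1.0940 + -4.6488) = (3.7651, -3.5548)
link 2: phi[2] = 170 + 165 + 75 = 410 deg
  cos(410 deg) = 0.6428, sin(410 deg) = 0.7660
  joint[3] = (3.7651, -3.5548) + 3.7 * (0.6428, 0.7660) = (3.7651 + 2.3783, -3.5548 + 2.8344) = (6.1434, -0.7205)
link 3: phi[3] = 170 + 165 + 75 + -80 = 330 deg
  cos(330 deg) = 0.8660, sin(330 deg) = -0.5000
  joint[4] = (6.1434, -0.7205) + 4.2 * (0.8660, -0.5000) = (6.1434 + 3.6373, -0.7205 + -2.1000) = (9.7807, -2.8205)
End effector: (9.7807, -2.8205)

Answer: 9.7807 -2.8205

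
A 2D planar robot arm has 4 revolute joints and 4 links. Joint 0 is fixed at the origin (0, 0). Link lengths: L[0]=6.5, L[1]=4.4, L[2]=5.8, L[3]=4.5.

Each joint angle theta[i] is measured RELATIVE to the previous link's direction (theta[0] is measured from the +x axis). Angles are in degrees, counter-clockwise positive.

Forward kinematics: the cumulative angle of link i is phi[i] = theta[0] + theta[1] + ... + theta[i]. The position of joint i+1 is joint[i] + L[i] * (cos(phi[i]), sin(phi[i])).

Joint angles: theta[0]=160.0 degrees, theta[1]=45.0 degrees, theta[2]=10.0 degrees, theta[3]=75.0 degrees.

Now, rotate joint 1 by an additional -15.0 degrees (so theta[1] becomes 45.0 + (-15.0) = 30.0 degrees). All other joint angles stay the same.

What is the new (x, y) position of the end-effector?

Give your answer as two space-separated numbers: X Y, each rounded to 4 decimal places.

Answer: -15.4992 -5.0075

Derivation:
joint[0] = (0.0000, 0.0000)  (base)
link 0: phi[0] = 160 = 160 deg
  cos(160 deg) = -0.9397, sin(160 deg) = 0.3420
  joint[1] = (0.0000, 0.0000) + 6.5 * (-0.9397, 0.3420) = (0.0000 + -6.1080, 0.0000 + 2.2231) = (-6.1080, 2.2231)
link 1: phi[1] = 160 + 30 = 190 deg
  cos(190 deg) = -0.9848, sin(190 deg) = -0.1736
  joint[2] = (-6.1080, 2.2231) + 4.4 * (-0.9848, -0.1736) = (-6.1080 + -4.3332, 2.2231 + -0.7641) = (-10.4412, 1.4591)
link 2: phi[2] = 160 + 30 + 10 = 200 deg
  cos(200 deg) = -0.9397, sin(200 deg) = -0.3420
  joint[3] = (-10.4412, 1.4591) + 5.8 * (-0.9397, -0.3420) = (-10.4412 + -5.4502, 1.4591 + -1.9837) = (-15.8914, -0.5246)
link 3: phi[3] = 160 + 30 + 10 + 75 = 275 deg
  cos(275 deg) = 0.0872, sin(275 deg) = -0.9962
  joint[4] = (-15.8914, -0.5246) + 4.5 * (0.0872, -0.9962) = (-15.8914 + 0.3922, -0.5246 + -4.4829) = (-15.4992, -5.0075)
End effector: (-15.4992, -5.0075)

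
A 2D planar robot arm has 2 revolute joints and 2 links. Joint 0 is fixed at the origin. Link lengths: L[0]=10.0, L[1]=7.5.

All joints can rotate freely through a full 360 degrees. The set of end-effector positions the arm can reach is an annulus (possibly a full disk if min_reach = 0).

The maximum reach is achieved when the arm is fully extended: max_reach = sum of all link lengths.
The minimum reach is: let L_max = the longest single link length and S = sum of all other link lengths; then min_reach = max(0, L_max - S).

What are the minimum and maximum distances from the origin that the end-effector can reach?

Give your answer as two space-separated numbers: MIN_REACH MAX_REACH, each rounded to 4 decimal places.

Link lengths: [10.0, 7.5]
max_reach = 10 + 7.5 = 17.5
L_max = max([10.0, 7.5]) = 10
S (sum of others) = 17.5 - 10 = 7.5
min_reach = max(0, 10 - 7.5) = max(0, 2.5) = 2.5

Answer: 2.5000 17.5000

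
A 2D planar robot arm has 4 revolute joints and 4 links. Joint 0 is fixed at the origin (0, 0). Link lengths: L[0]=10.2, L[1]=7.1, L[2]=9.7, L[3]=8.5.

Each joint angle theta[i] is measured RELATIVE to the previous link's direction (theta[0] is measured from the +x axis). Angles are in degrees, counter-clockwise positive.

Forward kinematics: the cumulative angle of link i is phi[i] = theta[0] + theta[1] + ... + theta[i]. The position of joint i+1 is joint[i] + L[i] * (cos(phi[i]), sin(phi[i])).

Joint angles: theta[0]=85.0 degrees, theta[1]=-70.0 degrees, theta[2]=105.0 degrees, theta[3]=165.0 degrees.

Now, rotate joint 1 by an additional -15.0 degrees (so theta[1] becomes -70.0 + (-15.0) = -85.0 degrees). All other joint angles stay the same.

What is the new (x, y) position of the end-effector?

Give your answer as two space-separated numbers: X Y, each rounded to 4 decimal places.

joint[0] = (0.0000, 0.0000)  (base)
link 0: phi[0] = 85 = 85 deg
  cos(85 deg) = 0.0872, sin(85 deg) = 0.9962
  joint[1] = (0.0000, 0.0000) + 10.2 * (0.0872, 0.9962) = (0.0000 + 0.8890, 0.0000 + 10.1612) = (0.8890, 10.1612)
link 1: phi[1] = 85 + -85 = 0 deg
  cos(0 deg) = 1.0000, sin(0 deg) = 0.0000
  joint[2] = (0.8890, 10.1612) + 7.1 * (1.0000, 0.0000) = (0.8890 + 7.1000, 10.1612 + 0.0000) = (7.9890, 10.1612)
link 2: phi[2] = 85 + -85 + 105 = 105 deg
  cos(105 deg) = -0.2588, sin(105 deg) = 0.9659
  joint[3] = (7.9890, 10.1612) + 9.7 * (-0.2588, 0.9659) = (7.9890 + -2.5105, 10.1612 + 9.3695) = (5.4784, 19.5307)
link 3: phi[3] = 85 + -85 + 105 + 165 = 270 deg
  cos(270 deg) = -0.0000, sin(270 deg) = -1.0000
  joint[4] = (5.4784, 19.5307) + 8.5 * (-0.0000, -1.0000) = (5.4784 + -0.0000, 19.5307 + -8.5000) = (5.4784, 11.0307)
End effector: (5.4784, 11.0307)

Answer: 5.4784 11.0307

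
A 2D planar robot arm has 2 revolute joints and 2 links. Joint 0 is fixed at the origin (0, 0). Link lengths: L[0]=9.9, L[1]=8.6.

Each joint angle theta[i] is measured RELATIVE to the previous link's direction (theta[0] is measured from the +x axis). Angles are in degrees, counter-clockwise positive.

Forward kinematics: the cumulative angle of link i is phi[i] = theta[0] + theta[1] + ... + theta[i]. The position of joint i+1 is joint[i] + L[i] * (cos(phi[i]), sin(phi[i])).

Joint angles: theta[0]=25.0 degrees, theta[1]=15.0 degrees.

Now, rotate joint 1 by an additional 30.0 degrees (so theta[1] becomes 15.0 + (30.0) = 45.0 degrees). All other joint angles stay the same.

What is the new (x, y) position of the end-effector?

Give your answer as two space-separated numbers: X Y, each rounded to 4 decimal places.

joint[0] = (0.0000, 0.0000)  (base)
link 0: phi[0] = 25 = 25 deg
  cos(25 deg) = 0.9063, sin(25 deg) = 0.4226
  joint[1] = (0.0000, 0.0000) + 9.9 * (0.9063, 0.4226) = (0.0000 + 8.9724, 0.0000 + 4.1839) = (8.9724, 4.1839)
link 1: phi[1] = 25 + 45 = 70 deg
  cos(70 deg) = 0.3420, sin(70 deg) = 0.9397
  joint[2] = (8.9724, 4.1839) + 8.6 * (0.3420, 0.9397) = (8.9724 + 2.9414, 4.1839 + 8.0814) = (11.9138, 12.2653)
End effector: (11.9138, 12.2653)

Answer: 11.9138 12.2653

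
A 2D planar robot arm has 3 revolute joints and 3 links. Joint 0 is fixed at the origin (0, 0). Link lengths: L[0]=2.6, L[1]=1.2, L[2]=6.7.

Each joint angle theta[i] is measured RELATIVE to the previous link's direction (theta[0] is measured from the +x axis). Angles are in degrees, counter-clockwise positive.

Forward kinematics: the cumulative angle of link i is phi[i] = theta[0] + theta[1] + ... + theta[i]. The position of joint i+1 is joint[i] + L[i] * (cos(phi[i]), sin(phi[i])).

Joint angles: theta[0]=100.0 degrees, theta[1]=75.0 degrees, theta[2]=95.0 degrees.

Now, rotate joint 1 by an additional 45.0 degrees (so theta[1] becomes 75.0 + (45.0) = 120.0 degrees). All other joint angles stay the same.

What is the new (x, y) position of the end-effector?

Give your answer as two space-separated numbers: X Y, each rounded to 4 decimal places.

Answer: 3.3669 -2.9485

Derivation:
joint[0] = (0.0000, 0.0000)  (base)
link 0: phi[0] = 100 = 100 deg
  cos(100 deg) = -0.1736, sin(100 deg) = 0.9848
  joint[1] = (0.0000, 0.0000) + 2.6 * (-0.1736, 0.9848) = (0.0000 + -0.4515, 0.0000 + 2.5605) = (-0.4515, 2.5605)
link 1: phi[1] = 100 + 120 = 220 deg
  cos(220 deg) = -0.7660, sin(220 deg) = -0.6428
  joint[2] = (-0.4515, 2.5605) + 1.2 * (-0.7660, -0.6428) = (-0.4515 + -0.9193, 2.5605 + -0.7713) = (-1.3707, 1.7892)
link 2: phi[2] = 100 + 120 + 95 = 315 deg
  cos(315 deg) = 0.7071, sin(315 deg) = -0.7071
  joint[3] = (-1.3707, 1.7892) + 6.7 * (0.7071, -0.7071) = (-1.3707 + 4.7376, 1.7892 + -4.7376) = (3.3669, -2.9485)
End effector: (3.3669, -2.9485)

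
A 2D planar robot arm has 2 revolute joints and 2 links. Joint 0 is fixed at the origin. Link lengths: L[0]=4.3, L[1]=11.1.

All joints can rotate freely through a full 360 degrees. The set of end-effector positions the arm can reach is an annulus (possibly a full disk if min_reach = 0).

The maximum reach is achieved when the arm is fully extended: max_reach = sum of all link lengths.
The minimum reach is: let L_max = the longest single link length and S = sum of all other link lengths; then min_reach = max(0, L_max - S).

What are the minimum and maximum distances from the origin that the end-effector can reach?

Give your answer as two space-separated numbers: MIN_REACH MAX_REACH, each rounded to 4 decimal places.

Link lengths: [4.3, 11.1]
max_reach = 4.3 + 11.1 = 15.4
L_max = max([4.3, 11.1]) = 11.1
S (sum of others) = 15.4 - 11.1 = 4.3
min_reach = max(0, 11.1 - 4.3) = max(0, 6.8) = 6.8

Answer: 6.8000 15.4000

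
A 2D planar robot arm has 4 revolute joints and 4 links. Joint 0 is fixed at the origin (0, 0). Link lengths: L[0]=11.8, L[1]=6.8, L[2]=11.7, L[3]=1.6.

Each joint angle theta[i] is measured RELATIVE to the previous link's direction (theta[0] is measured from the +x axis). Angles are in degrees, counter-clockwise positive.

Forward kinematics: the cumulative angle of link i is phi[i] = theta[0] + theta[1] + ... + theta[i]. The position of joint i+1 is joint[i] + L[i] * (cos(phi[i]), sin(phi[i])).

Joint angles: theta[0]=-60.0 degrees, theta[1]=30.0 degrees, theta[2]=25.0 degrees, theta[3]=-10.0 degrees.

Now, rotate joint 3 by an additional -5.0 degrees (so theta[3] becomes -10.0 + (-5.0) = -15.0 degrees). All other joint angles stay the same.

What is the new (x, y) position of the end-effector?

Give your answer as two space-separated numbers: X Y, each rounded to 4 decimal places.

joint[0] = (0.0000, 0.0000)  (base)
link 0: phi[0] = -60 = -60 deg
  cos(-60 deg) = 0.5000, sin(-60 deg) = -0.8660
  joint[1] = (0.0000, 0.0000) + 11.8 * (0.5000, -0.8660) = (0.0000 + 5.9000, 0.0000 + -10.2191) = (5.9000, -10.2191)
link 1: phi[1] = -60 + 30 = -30 deg
  cos(-30 deg) = 0.8660, sin(-30 deg) = -0.5000
  joint[2] = (5.9000, -10.2191) + 6.8 * (0.8660, -0.5000) = (5.9000 + 5.8890, -10.2191 + -3.4000) = (11.7890, -13.6191)
link 2: phi[2] = -60 + 30 + 25 = -5 deg
  cos(-5 deg) = 0.9962, sin(-5 deg) = -0.0872
  joint[3] = (11.7890, -13.6191) + 11.7 * (0.9962, -0.0872) = (11.7890 + 11.6555, -13.6191 + -1.0197) = (23.4445, -14.6388)
link 3: phi[3] = -60 + 30 + 25 + -15 = -20 deg
  cos(-20 deg) = 0.9397, sin(-20 deg) = -0.3420
  joint[4] = (23.4445, -14.6388) + 1.6 * (0.9397, -0.3420) = (23.4445 + 1.5035, -14.6388 + -0.5472) = (24.9480, -15.1861)
End effector: (24.9480, -15.1861)

Answer: 24.9480 -15.1861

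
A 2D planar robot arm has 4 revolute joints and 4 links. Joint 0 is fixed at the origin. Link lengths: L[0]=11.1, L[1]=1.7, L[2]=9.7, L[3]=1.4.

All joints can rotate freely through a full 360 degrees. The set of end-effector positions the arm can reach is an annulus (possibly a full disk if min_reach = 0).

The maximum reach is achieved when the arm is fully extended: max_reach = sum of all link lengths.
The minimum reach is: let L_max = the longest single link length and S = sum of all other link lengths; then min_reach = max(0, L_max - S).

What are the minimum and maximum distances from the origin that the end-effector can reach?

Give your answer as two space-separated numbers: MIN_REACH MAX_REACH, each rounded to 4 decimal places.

Answer: 0.0000 23.9000

Derivation:
Link lengths: [11.1, 1.7, 9.7, 1.4]
max_reach = 11.1 + 1.7 + 9.7 + 1.4 = 23.9
L_max = max([11.1, 1.7, 9.7, 1.4]) = 11.1
S (sum of others) = 23.9 - 11.1 = 12.8
min_reach = max(0, 11.1 - 12.8) = max(0, -1.7) = 0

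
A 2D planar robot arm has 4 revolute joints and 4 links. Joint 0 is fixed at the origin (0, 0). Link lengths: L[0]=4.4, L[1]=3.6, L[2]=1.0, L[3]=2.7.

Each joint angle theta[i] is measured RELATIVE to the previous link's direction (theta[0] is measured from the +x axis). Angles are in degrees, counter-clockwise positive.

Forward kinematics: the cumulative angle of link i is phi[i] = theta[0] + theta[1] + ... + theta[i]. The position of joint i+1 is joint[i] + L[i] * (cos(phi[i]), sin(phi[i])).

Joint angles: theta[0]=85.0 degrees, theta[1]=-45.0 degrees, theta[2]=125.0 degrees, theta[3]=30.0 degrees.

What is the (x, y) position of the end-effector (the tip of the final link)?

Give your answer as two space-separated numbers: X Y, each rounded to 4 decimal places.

Answer: -0.4327 6.2573

Derivation:
joint[0] = (0.0000, 0.0000)  (base)
link 0: phi[0] = 85 = 85 deg
  cos(85 deg) = 0.0872, sin(85 deg) = 0.9962
  joint[1] = (0.0000, 0.0000) + 4.4 * (0.0872, 0.9962) = (0.0000 + 0.3835, 0.0000 + 4.3833) = (0.3835, 4.3833)
link 1: phi[1] = 85 + -45 = 40 deg
  cos(40 deg) = 0.7660, sin(40 deg) = 0.6428
  joint[2] = (0.3835, 4.3833) + 3.6 * (0.7660, 0.6428) = (0.3835 + 2.7578, 4.3833 + 2.3140) = (3.1412, 6.6973)
link 2: phi[2] = 85 + -45 + 125 = 165 deg
  cos(165 deg) = -0.9659, sin(165 deg) = 0.2588
  joint[3] = (3.1412, 6.6973) + 1 * (-0.9659, 0.2588) = (3.1412 + -0.9659, 6.6973 + 0.2588) = (2.1753, 6.9561)
link 3: phi[3] = 85 + -45 + 125 + 30 = 195 deg
  cos(195 deg) = -0.9659, sin(195 deg) = -0.2588
  joint[4] = (2.1753, 6.9561) + 2.7 * (-0.9659, -0.2588) = (2.1753 + -2.6080, 6.9561 + -0.6988) = (-0.4327, 6.2573)
End effector: (-0.4327, 6.2573)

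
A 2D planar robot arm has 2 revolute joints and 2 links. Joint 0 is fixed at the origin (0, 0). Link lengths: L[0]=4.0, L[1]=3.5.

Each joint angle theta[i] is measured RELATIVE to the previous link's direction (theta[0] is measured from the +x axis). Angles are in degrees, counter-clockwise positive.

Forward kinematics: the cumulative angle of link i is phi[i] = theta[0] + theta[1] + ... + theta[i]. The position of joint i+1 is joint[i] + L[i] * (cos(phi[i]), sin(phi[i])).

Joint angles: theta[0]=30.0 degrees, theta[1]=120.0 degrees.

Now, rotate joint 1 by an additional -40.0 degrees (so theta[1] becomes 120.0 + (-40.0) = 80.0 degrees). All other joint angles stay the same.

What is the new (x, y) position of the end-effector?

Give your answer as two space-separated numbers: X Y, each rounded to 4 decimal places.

joint[0] = (0.0000, 0.0000)  (base)
link 0: phi[0] = 30 = 30 deg
  cos(30 deg) = 0.8660, sin(30 deg) = 0.5000
  joint[1] = (0.0000, 0.0000) + 4 * (0.8660, 0.5000) = (0.0000 + 3.4641, 0.0000 + 2.0000) = (3.4641, 2.0000)
link 1: phi[1] = 30 + 80 = 110 deg
  cos(110 deg) = -0.3420, sin(110 deg) = 0.9397
  joint[2] = (3.4641, 2.0000) + 3.5 * (-0.3420, 0.9397) = (3.4641 + -1.1971, 2.0000 + 3.2889) = (2.2670, 5.2889)
End effector: (2.2670, 5.2889)

Answer: 2.2670 5.2889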